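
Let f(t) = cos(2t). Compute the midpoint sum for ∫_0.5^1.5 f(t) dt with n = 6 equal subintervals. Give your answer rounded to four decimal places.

Δt = (1.5 − 0.5)/6 = 1/6.
Midpoints: 7/12, 0.75, 11/12, 13/12, 1.25, 17/12.
f(7/12) ≈ 0.3932, f(0.75) ≈ 0.0707, f(11/12) ≈ -0.2595, f(13/12) ≈ -0.5612, f(1.25) ≈ -0.8011, f(17/12) ≈ -0.9529.
Sum = Δt · [f(7/12) + f(0.75) + f(11/12) + ...].
Sum ≈ -0.3518.

-0.3518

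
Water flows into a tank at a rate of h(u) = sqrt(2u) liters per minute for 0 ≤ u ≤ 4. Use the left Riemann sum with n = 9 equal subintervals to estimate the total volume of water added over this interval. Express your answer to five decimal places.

Δu = (4 − 0)/9 = 4/9.
Left endpoints: 0, 4/9, 8/9, 4/3, 16/9, 20/9, 8/3, 28/9, 32/9.
h(0) ≈ 0.00000, h(4/9) ≈ 0.94281, h(8/9) ≈ 1.33333, h(4/3) ≈ 1.63299, h(16/9) ≈ 1.88562, h(20/9) ≈ 2.10819, h(8/3) ≈ 2.30940, h(28/9) ≈ 2.49444, h(32/9) ≈ 2.66667.
Sum = Δu · [h(0) + h(4/9) + h(8/9) + ...].
Sum ≈ 6.83264.

6.83264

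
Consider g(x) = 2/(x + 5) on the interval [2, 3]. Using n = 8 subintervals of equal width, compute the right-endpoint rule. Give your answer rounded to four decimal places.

Δx = (3 − 2)/8 = 0.125.
Right endpoints: 2.125, 2.25, 2.375, 2.5, 2.625, 2.75, 2.875, 3.
g(2.125) = 16/57, g(2.25) = 8/29, g(2.375) = 16/59, g(2.5) = 4/15, g(2.625) = 16/61, g(2.75) = 8/31, g(2.875) = 16/63, g(3) = 0.25.
Sum = Δx · [g(2.125) + g(2.25) + g(2.375) + ...].
Sum ≈ 0.2648.

0.2648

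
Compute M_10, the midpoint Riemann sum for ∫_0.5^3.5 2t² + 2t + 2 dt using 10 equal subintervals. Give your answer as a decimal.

Δt = (3.5 − 0.5)/10 = 0.3.
Midpoints: 0.65, 0.95, 1.25, 1.55, 1.85, 2.15, 2.45, 2.75, 3.05, 3.35.
f(0.65) = 4.145, f(0.95) = 5.705, f(1.25) = 7.625, f(1.55) = 9.905, f(1.85) = 12.545, f(2.15) = 15.545, f(2.45) = 18.905, f(2.75) = 22.625, f(3.05) = 26.705, f(3.35) = 31.145.
Sum = Δt · [f(0.65) + f(0.95) + f(1.25) + ...].
Sum = 46.455.

46.455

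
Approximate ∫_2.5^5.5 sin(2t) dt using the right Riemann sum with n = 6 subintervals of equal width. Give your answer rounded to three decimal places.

Δt = (5.5 − 2.5)/6 = 0.5.
Right endpoints: 3, 3.5, 4, 4.5, 5, 5.5.
f(3) ≈ -0.279, f(3.5) ≈ 0.657, f(4) ≈ 0.989, f(4.5) ≈ 0.412, f(5) ≈ -0.544, f(5.5) ≈ -1.000.
Sum = Δt · [f(3) + f(3.5) + f(4) + ...].
Sum ≈ 0.118.

0.118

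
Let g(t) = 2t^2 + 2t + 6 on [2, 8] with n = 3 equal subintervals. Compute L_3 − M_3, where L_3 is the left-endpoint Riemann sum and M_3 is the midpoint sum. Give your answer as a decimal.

L_3 = 308.
M_3 = 428.
L_3 − M_3 = -120.

-120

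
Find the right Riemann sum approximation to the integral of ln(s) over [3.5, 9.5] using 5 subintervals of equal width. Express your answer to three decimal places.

Δs = (9.5 − 3.5)/5 = 1.2.
Right endpoints: 4.7, 5.9, 7.1, 8.3, 9.5.
f(4.7) ≈ 1.548, f(5.9) ≈ 1.775, f(7.1) ≈ 1.960, f(8.3) ≈ 2.116, f(9.5) ≈ 2.251.
Sum = Δs · [f(4.7) + f(5.9) + f(7.1) + f(8.3) + f(9.5)].
Sum ≈ 11.580.

11.580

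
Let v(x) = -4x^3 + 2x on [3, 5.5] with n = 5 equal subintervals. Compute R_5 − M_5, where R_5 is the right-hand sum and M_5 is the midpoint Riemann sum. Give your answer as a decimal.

R_5 = -956.25.
M_5 = -810.15625.
R_5 − M_5 = -146.09375.

-146.09375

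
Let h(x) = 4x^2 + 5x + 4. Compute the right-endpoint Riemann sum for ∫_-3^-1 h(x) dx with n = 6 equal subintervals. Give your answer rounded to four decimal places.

Δx = (-1 − (-3))/6 = 1/3.
Right endpoints: -8/3, -7/3, -2, -5/3, -4/3, -1.
h(-8/3) = 172/9, h(-7/3) = 127/9, h(-2) = 10, h(-5/3) = 61/9, h(-4/3) = 40/9, h(-1) = 3.
Sum = Δx · [h(-8/3) + h(-7/3) + h(-2) + ...].
Sum ≈ 19.1481.

19.1481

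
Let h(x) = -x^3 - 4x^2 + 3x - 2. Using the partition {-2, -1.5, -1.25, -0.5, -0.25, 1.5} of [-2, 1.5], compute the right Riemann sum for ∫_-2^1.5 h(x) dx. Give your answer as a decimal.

Subinterval widths: 0.5, 0.25, 0.75, 0.25, 1.75.
Right endpoints: -1.5, -1.25, -0.5, -0.25, 1.5.
h(-1.5) = -12.125, h(-1.25) = -10.046875, h(-0.5) = -4.375, h(-0.25) = -2.984375, h(1.5) = -9.875.
Sum = Σ Δx_i · h(x_i).
Sum = -29.8828125.

-29.8828125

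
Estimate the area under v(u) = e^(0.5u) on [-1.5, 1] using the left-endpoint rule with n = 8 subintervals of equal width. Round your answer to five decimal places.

Δu = (1 − (-1.5))/8 = 0.3125.
Left endpoints: -1.5, -1.1875, -0.875, -0.5625, -0.25, 0.0625, 0.375, 0.6875.
v(-1.5) ≈ 0.47237, v(-1.1875) ≈ 0.55225, v(-0.875) ≈ 0.64565, v(-0.5625) ≈ 0.75484, v(-0.25) ≈ 0.88250, v(0.0625) ≈ 1.03174, v(0.375) ≈ 1.20623, v(0.6875) ≈ 1.41023.
Sum = Δu · [v(-1.5) + v(-1.1875) + v(-0.875) + ...].
Sum ≈ 2.17369.

2.17369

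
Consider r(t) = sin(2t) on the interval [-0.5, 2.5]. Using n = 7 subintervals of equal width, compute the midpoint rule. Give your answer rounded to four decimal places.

Δt = (2.5 − (-0.5))/7 = 3/7.
Midpoints: -2/7, 1/7, 4/7, 1, 10/7, 13/7, 16/7.
r(-2/7) ≈ -0.5408, r(1/7) ≈ 0.2818, r(4/7) ≈ 0.9098, r(1) ≈ 0.9093, r(10/7) ≈ 0.2806, r(13/7) ≈ -0.5419, r(16/7) ≈ -0.9901.
Sum = Δt · [r(-2/7) + r(1/7) + r(4/7) + ...].
Sum ≈ 0.1323.

0.1323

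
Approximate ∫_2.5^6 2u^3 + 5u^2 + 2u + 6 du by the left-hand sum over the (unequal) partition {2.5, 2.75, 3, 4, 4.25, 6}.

Subinterval widths: 0.25, 0.25, 1, 0.25, 1.75.
Left endpoints: 2.5, 2.75, 3, 4, 4.25.
f(2.5) = 73.5, f(2.75) = 90.90625, f(3) = 111, f(4) = 222, f(4.25) = 258.34375.
Sum = Σ Δu_i · f(u_i).
Sum = 659.703125.

659.703125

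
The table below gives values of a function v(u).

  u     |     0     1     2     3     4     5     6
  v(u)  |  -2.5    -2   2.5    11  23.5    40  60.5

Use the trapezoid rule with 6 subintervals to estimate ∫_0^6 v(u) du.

104

Δu = 1.
T_6 = (1/2)·[(-2.5) + 2·(-2) + 2·2.5 + 2·11 + 2·23.5 + 2·40 + 60.5] = 104.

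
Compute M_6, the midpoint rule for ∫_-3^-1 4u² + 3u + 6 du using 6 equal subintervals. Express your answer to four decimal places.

34.5926

Δu = (-1 − (-3))/6 = 1/3.
Midpoints: -17/6, -2.5, -13/6, -11/6, -1.5, -7/6.
f(-17/6) = 533/18, f(-2.5) = 23.5, f(-13/6) = 329/18, f(-11/6) = 251/18, f(-1.5) = 10.5, f(-7/6) = 143/18.
Sum = Δu · [f(-17/6) + f(-2.5) + f(-13/6) + ...].
Sum ≈ 34.5926.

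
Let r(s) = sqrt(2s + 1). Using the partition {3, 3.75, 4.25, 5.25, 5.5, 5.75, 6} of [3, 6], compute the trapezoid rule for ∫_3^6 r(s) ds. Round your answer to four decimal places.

9.4461

Subinterval widths: 0.75, 0.5, 1, 0.25, 0.25, 0.25.
r(3) ≈ 2.6458, r(3.75) ≈ 2.9155, r(4.25) ≈ 3.0822, r(5.25) ≈ 3.3912, r(5.5) ≈ 3.4641, r(5.75) ≈ 3.5355, r(6) ≈ 3.6056.
On each subinterval the trapezoid contributes (Δs_i/2)·[r(s_{i-1}) + r(s_i)].
Sum ≈ 9.4461.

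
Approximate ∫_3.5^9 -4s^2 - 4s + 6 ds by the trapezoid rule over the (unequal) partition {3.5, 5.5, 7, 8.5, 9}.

Subinterval widths: 2, 1.5, 1.5, 0.5.
f(3.5) = -57, f(5.5) = -137, f(7) = -218, f(8.5) = -317, f(9) = -354.
On each subinterval the trapezoid contributes (Δs_i/2)·[f(s_{i-1}) + f(s_i)].
Sum = -1029.25.

-1029.25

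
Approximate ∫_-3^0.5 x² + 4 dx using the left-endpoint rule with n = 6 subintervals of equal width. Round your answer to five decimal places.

Δx = (0.5 − (-3))/6 = 7/12.
Left endpoints: -3, -29/12, -11/6, -1.25, -2/3, -1/12.
f(-3) = 13, f(-29/12) = 1417/144, f(-11/6) = 265/36, f(-1.25) = 5.5625, f(-2/3) = 40/9, f(-1/12) = 577/144.
Sum = Δx · [f(-3) + f(-29/12) + f(-11/6) + ...].
Sum ≈ 25.79225.

25.79225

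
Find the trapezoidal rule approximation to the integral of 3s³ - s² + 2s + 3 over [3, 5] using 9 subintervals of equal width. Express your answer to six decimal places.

397.909465

Δs = (5 − 3)/9 = 2/9.
f(3) = 81, f(29/9) = 24161/243, f(31/9) = 29311/243, f(11/3) = 1303/9, f(35/9) = 41819/243, f(37/9) = 49273/243, f(13/3) = 237, f(41/9) = 66821/243, f(43/9) = 77011/243, f(5) = 363.
T_9 = (Δs/2)·[f(s_0) + 2f(s_1) + ... + 2f(s_{8}) + f(s_9)].
Sum ≈ 397.909465.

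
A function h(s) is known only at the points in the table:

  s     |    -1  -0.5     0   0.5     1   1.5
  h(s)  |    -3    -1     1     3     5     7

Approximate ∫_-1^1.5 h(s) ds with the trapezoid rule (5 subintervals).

Δs = 0.5.
T_5 = (0.5/2)·[(-3) + 2·(-1) + 2·1 + 2·3 + 2·5 + 7] = 5.

5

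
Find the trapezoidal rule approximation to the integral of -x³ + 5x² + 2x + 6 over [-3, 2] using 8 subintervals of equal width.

Δx = (2 − (-3))/8 = 0.625.
f(-3) = 72, f(-2.375) = 21939/512, f(-1.75) = 23.171875, f(-1.125) = 5889/512, f(-0.5) = 6.375, f(0.125) = 3239/512, f(0.75) = 9.890625, f(1.375) = 7989/512, f(2) = 22.
T_8 = (Δx/2)·[f(x_0) + 2f(x_1) + ... + 2f(x_{7}) + f(x_8)].
Sum = 101.69921875.

101.69921875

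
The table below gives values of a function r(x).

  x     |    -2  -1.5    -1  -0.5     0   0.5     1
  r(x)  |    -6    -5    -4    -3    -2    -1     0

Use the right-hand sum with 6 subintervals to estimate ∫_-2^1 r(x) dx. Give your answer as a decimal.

-7.5

Δx = 0.5.
Sum = 0.5·[(-5) + (-4) + (-3) + (-2) + (-1) + 0] = -7.5.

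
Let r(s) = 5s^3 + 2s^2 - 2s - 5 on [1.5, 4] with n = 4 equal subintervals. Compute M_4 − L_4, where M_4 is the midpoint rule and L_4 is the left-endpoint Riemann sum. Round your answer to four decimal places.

91.1987

M_4 ≈ 324.318848.
L_4 ≈ 233.120117.
M_4 − L_4 ≈ 91.1987.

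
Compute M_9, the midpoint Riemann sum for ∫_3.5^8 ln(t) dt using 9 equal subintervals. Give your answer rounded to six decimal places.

Δt = (8 − 3.5)/9 = 0.5.
Midpoints: 3.75, 4.25, 4.75, 5.25, 5.75, 6.25, 6.75, 7.25, 7.75.
f(3.75) ≈ 1.321756, f(4.25) ≈ 1.446919, f(4.75) ≈ 1.558145, f(5.25) ≈ 1.658228, f(5.75) ≈ 1.749200, f(6.25) ≈ 1.832581, f(6.75) ≈ 1.909543, f(7.25) ≈ 1.981001, f(7.75) ≈ 2.047693.
Sum = Δt · [f(3.75) + f(4.25) + f(4.75) + ...].
Sum ≈ 7.752533.

7.752533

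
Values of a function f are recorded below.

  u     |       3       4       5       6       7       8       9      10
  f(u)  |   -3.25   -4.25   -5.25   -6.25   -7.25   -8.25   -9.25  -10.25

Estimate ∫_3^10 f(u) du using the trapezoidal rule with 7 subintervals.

Δu = 1.
T_7 = (1/2)·[(-3.25) + 2·(-4.25) + 2·(-5.25) + 2·(-6.25) + 2·(-7.25) + 2·(-8.25) + 2·(-9.25) + (-10.25)] = -47.25.

-47.25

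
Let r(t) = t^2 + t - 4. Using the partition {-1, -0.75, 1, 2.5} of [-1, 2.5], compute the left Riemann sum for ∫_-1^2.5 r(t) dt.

-11.328125

Subinterval widths: 0.25, 1.75, 1.5.
Left endpoints: -1, -0.75, 1.
r(-1) = -4, r(-0.75) = -4.1875, r(1) = -2.
Sum = Σ Δt_i · r(t_i).
Sum = -11.328125.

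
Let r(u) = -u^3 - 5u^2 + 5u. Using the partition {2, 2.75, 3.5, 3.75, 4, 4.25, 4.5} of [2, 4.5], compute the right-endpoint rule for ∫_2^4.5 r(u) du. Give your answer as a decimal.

-234.61328125

Subinterval widths: 0.75, 0.75, 0.25, 0.25, 0.25, 0.25.
Right endpoints: 2.75, 3.5, 3.75, 4, 4.25, 4.5.
r(2.75) = -44.859375, r(3.5) = -86.625, r(3.75) = -104.296875, r(4) = -124, r(4.25) = -145.828125, r(4.5) = -169.875.
Sum = Σ Δu_i · r(u_i).
Sum = -234.61328125.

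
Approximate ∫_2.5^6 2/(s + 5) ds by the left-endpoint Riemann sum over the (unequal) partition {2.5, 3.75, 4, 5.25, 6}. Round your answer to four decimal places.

Subinterval widths: 1.25, 0.25, 1.25, 0.75.
Left endpoints: 2.5, 3.75, 4, 5.25.
f(2.5) = 4/15, f(3.75) = 8/35, f(4) = 2/9, f(5.25) = 8/41.
Sum = Σ Δs_i · f(s_i).
Sum ≈ 0.8146.

0.8146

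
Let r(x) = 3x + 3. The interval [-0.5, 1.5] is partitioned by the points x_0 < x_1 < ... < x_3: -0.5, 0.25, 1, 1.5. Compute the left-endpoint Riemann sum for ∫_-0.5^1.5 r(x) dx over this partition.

6.9375

Subinterval widths: 0.75, 0.75, 0.5.
Left endpoints: -0.5, 0.25, 1.
r(-0.5) = 1.5, r(0.25) = 3.75, r(1) = 6.
Sum = Σ Δx_i · r(x_i).
Sum = 6.9375.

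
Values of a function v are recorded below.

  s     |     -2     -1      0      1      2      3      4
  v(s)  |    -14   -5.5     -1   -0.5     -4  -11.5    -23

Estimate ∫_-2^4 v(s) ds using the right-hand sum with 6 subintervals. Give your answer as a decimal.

-45.5

Δs = 1.
Sum = 1·[(-5.5) + (-1) + (-0.5) + (-4) + (-11.5) + (-23)] = -45.5.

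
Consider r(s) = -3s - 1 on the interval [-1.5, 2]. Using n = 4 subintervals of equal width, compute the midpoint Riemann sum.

-6.125

Δs = (2 − (-1.5))/4 = 0.875.
Midpoints: -1.0625, -0.1875, 0.6875, 1.5625.
r(-1.0625) = 2.1875, r(-0.1875) = -0.4375, r(0.6875) = -3.0625, r(1.5625) = -5.6875.
Sum = Δs · [r(-1.0625) + r(-0.1875) + r(0.6875) + r(1.5625)].
Sum = -6.125.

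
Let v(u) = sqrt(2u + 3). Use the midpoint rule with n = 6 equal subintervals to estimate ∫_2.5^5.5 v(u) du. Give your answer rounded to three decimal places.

Δu = (5.5 − 2.5)/6 = 0.5.
Midpoints: 2.75, 3.25, 3.75, 4.25, 4.75, 5.25.
v(2.75) ≈ 2.915, v(3.25) ≈ 3.082, v(3.75) ≈ 3.240, v(4.25) ≈ 3.391, v(4.75) ≈ 3.536, v(5.25) ≈ 3.674.
Sum = Δu · [v(2.75) + v(3.25) + v(3.75) + ...].
Sum ≈ 9.919.

9.919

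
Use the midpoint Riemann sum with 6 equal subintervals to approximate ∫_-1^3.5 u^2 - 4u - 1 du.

Δu = (3.5 − (-1))/6 = 0.75.
Midpoints: -0.625, 0.125, 0.875, 1.625, 2.375, 3.125.
f(-0.625) = 1.890625, f(0.125) = -1.484375, f(0.875) = -3.734375, f(1.625) = -4.859375, f(2.375) = -4.859375, f(3.125) = -3.734375.
Sum = Δu · [f(-0.625) + f(0.125) + f(0.875) + ...].
Sum = -12.5859375.

-12.5859375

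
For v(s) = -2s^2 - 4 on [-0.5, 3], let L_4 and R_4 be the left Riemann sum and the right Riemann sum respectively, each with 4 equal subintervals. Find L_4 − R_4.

15.3125

L_4 = -25.3203125.
R_4 = -40.6328125.
L_4 − R_4 = 15.3125.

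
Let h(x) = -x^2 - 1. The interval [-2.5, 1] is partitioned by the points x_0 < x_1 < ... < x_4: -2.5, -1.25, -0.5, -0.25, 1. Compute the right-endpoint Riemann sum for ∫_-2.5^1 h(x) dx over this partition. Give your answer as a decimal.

Subinterval widths: 1.25, 0.75, 0.25, 1.25.
Right endpoints: -1.25, -0.5, -0.25, 1.
h(-1.25) = -2.5625, h(-0.5) = -1.25, h(-0.25) = -1.0625, h(1) = -2.
Sum = Σ Δx_i · h(x_i).
Sum = -6.90625.

-6.90625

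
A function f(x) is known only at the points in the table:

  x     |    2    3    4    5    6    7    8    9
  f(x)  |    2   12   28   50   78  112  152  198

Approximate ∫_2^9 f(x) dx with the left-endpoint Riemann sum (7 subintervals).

434

Δx = 1.
Sum = 1·[2 + 12 + 28 + 50 + 78 + 112 + 152] = 434.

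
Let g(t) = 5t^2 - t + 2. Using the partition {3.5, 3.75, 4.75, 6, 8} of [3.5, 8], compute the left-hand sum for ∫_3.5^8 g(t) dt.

573.078125

Subinterval widths: 0.25, 1, 1.25, 2.
Left endpoints: 3.5, 3.75, 4.75, 6.
g(3.5) = 59.75, g(3.75) = 68.5625, g(4.75) = 110.0625, g(6) = 176.
Sum = Σ Δt_i · g(t_i).
Sum = 573.078125.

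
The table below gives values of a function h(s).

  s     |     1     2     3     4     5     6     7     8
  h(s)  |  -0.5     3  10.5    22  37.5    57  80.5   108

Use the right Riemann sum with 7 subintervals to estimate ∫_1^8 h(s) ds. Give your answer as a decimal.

Δs = 1.
Sum = 1·[3 + 10.5 + 22 + 37.5 + 57 + 80.5 + 108] = 318.5.

318.5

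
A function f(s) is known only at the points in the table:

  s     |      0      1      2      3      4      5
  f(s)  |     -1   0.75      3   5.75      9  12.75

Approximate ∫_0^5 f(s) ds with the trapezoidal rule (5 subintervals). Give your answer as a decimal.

Δs = 1.
T_5 = (1/2)·[(-1) + 2·0.75 + 2·3 + 2·5.75 + 2·9 + 12.75] = 24.375.

24.375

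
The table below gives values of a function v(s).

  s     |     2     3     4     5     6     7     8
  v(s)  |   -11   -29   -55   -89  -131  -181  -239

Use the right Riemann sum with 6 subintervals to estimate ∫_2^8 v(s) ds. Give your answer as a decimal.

Δs = 1.
Sum = 1·[(-29) + (-55) + (-89) + (-131) + (-181) + (-239)] = -724.

-724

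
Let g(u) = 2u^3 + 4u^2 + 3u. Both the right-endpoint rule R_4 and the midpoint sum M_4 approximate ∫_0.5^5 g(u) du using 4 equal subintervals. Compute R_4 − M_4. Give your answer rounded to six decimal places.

R_4 ≈ 739.31835938.
M_4 ≈ 506.36425781.
R_4 − M_4 ≈ 232.954102.

232.954102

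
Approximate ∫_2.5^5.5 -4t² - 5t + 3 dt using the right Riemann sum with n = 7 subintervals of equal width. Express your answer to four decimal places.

-276.1531

Δt = (5.5 − 2.5)/7 = 3/7.
Right endpoints: 41/14, 47/14, 53/14, 59/14, 65/14, 71/14, 5.5.
f(41/14) = -4503/98, f(47/14) = -5769/98, f(53/14) = -7179/98, f(59/14) = -8733/98, f(65/14) = -10431/98, f(71/14) = -12273/98, f(5.5) = -145.5.
Sum = Δt · [f(41/14) + f(47/14) + f(53/14) + ...].
Sum ≈ -276.1531.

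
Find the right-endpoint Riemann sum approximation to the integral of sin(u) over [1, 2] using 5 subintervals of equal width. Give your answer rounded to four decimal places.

0.9600

Δu = (2 − 1)/5 = 0.2.
Right endpoints: 1.2, 1.4, 1.6, 1.8, 2.
f(1.2) ≈ 0.9320, f(1.4) ≈ 0.9854, f(1.6) ≈ 0.9996, f(1.8) ≈ 0.9738, f(2) ≈ 0.9093.
Sum = Δu · [f(1.2) + f(1.4) + f(1.6) + f(1.8) + f(2)].
Sum ≈ 0.9600.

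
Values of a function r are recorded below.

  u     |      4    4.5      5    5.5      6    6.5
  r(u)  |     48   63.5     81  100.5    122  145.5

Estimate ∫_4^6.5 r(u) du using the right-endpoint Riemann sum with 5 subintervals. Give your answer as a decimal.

256.25

Δu = 0.5.
Sum = 0.5·[63.5 + 81 + 100.5 + 122 + 145.5] = 256.25.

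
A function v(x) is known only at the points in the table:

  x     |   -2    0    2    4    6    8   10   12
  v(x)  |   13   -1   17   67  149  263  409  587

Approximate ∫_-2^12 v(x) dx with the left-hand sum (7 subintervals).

1834

Δx = 2.
Sum = 2·[13 + (-1) + 17 + 67 + 149 + 263 + 409] = 1834.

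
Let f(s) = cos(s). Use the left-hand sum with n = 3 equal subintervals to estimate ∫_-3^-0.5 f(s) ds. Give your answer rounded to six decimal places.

Δs = (-0.5 − (-3))/3 = 5/6.
Left endpoints: -3, -13/6, -4/3.
f(-3) ≈ -0.989992, f(-13/6) ≈ -0.561229, f(-4/3) ≈ 0.235238.
Sum = Δs · [f(-3) + f(-13/6) + f(-4/3)].
Sum ≈ -1.096654.

-1.096654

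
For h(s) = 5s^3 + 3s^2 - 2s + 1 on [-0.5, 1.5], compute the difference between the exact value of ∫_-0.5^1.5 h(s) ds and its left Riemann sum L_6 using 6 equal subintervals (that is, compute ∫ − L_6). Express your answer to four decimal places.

2.8611

Exact integral: ∫_-0.5^1.5 h(s) ds = 9.75.
L_6 ≈ 6.888889.
Error ≈ 9.75 − 6.888889 ≈ 2.8611.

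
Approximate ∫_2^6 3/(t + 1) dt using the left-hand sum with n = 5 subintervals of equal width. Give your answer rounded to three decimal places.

Δt = (6 − 2)/5 = 0.8.
Left endpoints: 2, 2.8, 3.6, 4.4, 5.2.
f(2) = 1, f(2.8) = 15/19, f(3.6) = 15/23, f(4.4) = 5/9, f(5.2) = 15/31.
Sum = Δt · [f(2) + f(2.8) + f(3.6) + f(4.4) + f(5.2)].
Sum ≈ 2.785.

2.785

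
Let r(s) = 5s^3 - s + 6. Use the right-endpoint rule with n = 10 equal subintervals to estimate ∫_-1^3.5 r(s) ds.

Δs = (3.5 − (-1))/10 = 0.45.
Right endpoints: -0.55, -0.1, 0.35, 0.8, 1.25, 1.7, 2.15, 2.6, 3.05, 3.5.
r(-0.55) = 5.718125, r(-0.1) = 6.095, r(0.35) = 5.864375, r(0.8) = 7.76, r(1.25) = 14.515625, r(1.7) = 28.865, r(2.15) = 53.541875, r(2.6) = 91.28, r(3.05) = 144.813125, r(3.5) = 216.875.
Sum = Δs · [r(-0.55) + r(-0.1) + r(0.35) + ...].
Sum = 258.89765625.

258.89765625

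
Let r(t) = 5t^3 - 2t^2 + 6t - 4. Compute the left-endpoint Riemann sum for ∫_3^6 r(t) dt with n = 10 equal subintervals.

1328.3475

Δt = (6 − 3)/10 = 0.3.
Left endpoints: 3, 3.3, 3.6, 3.9, 4.2, 4.5, 4.8, 5.1, 5.4, 5.7.
r(3) = 131, r(3.3) = 173.705, r(3.6) = 224.96, r(3.9) = 285.575, r(4.2) = 356.36, r(4.5) = 438.125, r(4.8) = 531.68, r(5.1) = 637.835, r(5.4) = 757.4, r(5.7) = 891.185.
Sum = Δt · [r(3) + r(3.3) + r(3.6) + ...].
Sum = 1328.3475.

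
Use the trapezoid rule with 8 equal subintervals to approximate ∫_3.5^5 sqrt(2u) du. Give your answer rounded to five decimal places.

4.36732

Δu = (5 − 3.5)/8 = 0.1875.
f(3.5) ≈ 2.64575, f(3.6875) ≈ 2.71570, f(3.875) ≈ 2.78388, f(4.0625) ≈ 2.85044, f(4.25) ≈ 2.91548, f(4.4375) ≈ 2.97909, f(4.625) ≈ 3.04138, f(4.8125) ≈ 3.10242, f(5) ≈ 3.16228.
T_8 = (Δu/2)·[f(u_0) + 2f(u_1) + ... + 2f(u_{7}) + f(u_8)].
Sum ≈ 4.36732.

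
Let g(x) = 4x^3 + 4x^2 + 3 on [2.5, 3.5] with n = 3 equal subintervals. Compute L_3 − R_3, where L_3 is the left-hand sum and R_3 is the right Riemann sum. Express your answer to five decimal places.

L_3 ≈ 128.9074074.
R_3 ≈ 173.2407407.
L_3 − R_3 ≈ -44.33333.

-44.33333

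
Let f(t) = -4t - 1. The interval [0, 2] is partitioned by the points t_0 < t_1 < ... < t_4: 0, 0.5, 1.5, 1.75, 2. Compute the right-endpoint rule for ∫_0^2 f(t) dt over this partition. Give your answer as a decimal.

-12.75

Subinterval widths: 0.5, 1, 0.25, 0.25.
Right endpoints: 0.5, 1.5, 1.75, 2.
f(0.5) = -3, f(1.5) = -7, f(1.75) = -8, f(2) = -9.
Sum = Σ Δt_i · f(t_i).
Sum = -12.75.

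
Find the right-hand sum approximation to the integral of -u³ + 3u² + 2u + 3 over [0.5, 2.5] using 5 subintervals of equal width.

Δu = (2.5 − 0.5)/5 = 0.4.
Right endpoints: 0.9, 1.3, 1.7, 2.1, 2.5.
f(0.9) = 6.501, f(1.3) = 8.473, f(1.7) = 10.157, f(2.1) = 11.169, f(2.5) = 11.125.
Sum = Δu · [f(0.9) + f(1.3) + f(1.7) + f(2.1) + f(2.5)].
Sum = 18.97.

18.97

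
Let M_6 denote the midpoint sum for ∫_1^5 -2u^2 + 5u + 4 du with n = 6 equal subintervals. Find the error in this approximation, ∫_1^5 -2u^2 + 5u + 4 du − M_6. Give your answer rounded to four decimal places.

-0.2963

Exact integral: ∫_1^5 f(u) du ≈ -6.666667.
M_6 ≈ -6.370370.
Error ≈ -6.666667 − (-6.370370) ≈ -0.2963.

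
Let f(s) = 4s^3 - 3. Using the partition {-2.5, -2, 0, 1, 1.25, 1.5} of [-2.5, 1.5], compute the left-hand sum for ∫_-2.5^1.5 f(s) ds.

-104.296875

Subinterval widths: 0.5, 2, 1, 0.25, 0.25.
Left endpoints: -2.5, -2, 0, 1, 1.25.
f(-2.5) = -65.5, f(-2) = -35, f(0) = -3, f(1) = 1, f(1.25) = 4.8125.
Sum = Σ Δs_i · f(s_i).
Sum = -104.296875.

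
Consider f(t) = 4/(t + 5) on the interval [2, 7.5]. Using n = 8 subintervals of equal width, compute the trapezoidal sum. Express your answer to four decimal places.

Δt = (7.5 − 2)/8 = 0.6875.
f(2) = 4/7, f(2.6875) = 64/123, f(3.375) = 32/67, f(4.0625) = 64/145, f(4.75) = 16/39, f(5.4375) = 64/167, f(6.125) = 32/89, f(6.8125) = 64/189, f(7.5) = 0.32.
T_8 = (Δt/2)·[f(t_0) + 2f(t_1) + ... + 2f(t_{7}) + f(t_8)].
Sum ≈ 2.3215.

2.3215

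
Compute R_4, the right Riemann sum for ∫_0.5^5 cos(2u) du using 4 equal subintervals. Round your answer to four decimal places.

Δu = (5 − 0.5)/4 = 1.125.
Right endpoints: 1.625, 2.75, 3.875, 5.
f(1.625) ≈ -0.9941, f(2.75) ≈ 0.7087, f(3.875) ≈ 0.1038, f(5) ≈ -0.8391.
Sum = Δu · [f(1.625) + f(2.75) + f(3.875) + f(5)].
Sum ≈ -1.1483.

-1.1483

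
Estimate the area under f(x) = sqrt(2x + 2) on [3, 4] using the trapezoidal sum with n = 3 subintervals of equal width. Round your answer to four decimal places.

Δx = (4 − 3)/3 = 1/3.
f(3) ≈ 2.8284, f(10/3) ≈ 2.9439, f(11/3) ≈ 3.0551, f(4) ≈ 3.1623.
T_3 = (Δx/2)·[f(x_0) + 2f(x_1) + 2f(x_2) + f(x_3)].
Sum ≈ 2.9981.

2.9981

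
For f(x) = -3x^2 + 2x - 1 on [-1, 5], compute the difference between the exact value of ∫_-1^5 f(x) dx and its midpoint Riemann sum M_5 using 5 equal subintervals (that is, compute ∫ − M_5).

Exact integral: ∫_-1^5 f(x) dx = -108.
M_5 = -105.84.
Error = -108 − (-105.84) = -2.16.

-2.16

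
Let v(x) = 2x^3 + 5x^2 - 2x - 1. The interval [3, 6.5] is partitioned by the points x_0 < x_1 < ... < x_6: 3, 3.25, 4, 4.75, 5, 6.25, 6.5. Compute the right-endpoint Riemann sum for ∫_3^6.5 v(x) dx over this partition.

Subinterval widths: 0.25, 0.75, 0.75, 0.25, 1.25, 0.25.
Right endpoints: 3.25, 4, 4.75, 5, 6.25, 6.5.
v(3.25) = 113.96875, v(4) = 199, v(4.75) = 316.65625, v(5) = 364, v(6.25) = 670.09375, v(6.5) = 746.5.
Sum = Σ Δx_i · v(x_i).
Sum = 1530.4765625.

1530.4765625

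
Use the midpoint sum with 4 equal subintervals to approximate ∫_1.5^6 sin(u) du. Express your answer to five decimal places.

-0.93813

Δu = (6 − 1.5)/4 = 1.125.
Midpoints: 2.0625, 3.1875, 4.3125, 5.4375.
f(2.0625) ≈ 0.88153, f(3.1875) ≈ -0.04589, f(4.3125) ≈ -0.92110, f(5.4375) ≈ -0.74843.
Sum = Δu · [f(2.0625) + f(3.1875) + f(4.3125) + f(5.4375)].
Sum ≈ -0.93813.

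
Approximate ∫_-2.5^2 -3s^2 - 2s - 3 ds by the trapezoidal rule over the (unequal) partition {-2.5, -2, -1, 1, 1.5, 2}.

Subinterval widths: 0.5, 1, 2, 0.5, 0.5.
f(-2.5) = -16.75, f(-2) = -11, f(-1) = -4, f(1) = -8, f(1.5) = -12.75, f(2) = -19.
On each subinterval the trapezoid contributes (Δs_i/2)·[f(s_{i-1}) + f(s_i)].
Sum = -39.5625.

-39.5625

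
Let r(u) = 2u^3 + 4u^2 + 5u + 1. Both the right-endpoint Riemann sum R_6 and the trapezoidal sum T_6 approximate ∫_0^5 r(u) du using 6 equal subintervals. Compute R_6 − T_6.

156.25

R_6 ≈ 713.9120370.
T_6 ≈ 557.6620370.
R_6 − T_6 = 156.25.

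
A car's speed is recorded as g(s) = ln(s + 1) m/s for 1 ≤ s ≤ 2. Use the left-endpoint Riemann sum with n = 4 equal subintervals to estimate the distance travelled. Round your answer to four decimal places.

Δs = (2 − 1)/4 = 0.25.
Left endpoints: 1, 1.25, 1.5, 1.75.
g(1) ≈ 0.6931, g(1.25) ≈ 0.8109, g(1.5) ≈ 0.9163, g(1.75) ≈ 1.0116.
Sum = Δs · [g(1) + g(1.25) + g(1.5) + g(1.75)].
Sum ≈ 0.8580.

0.8580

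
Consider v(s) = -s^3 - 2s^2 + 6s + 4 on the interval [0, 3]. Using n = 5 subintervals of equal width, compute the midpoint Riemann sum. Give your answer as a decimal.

1.335

Δs = (3 − 0)/5 = 0.6.
Midpoints: 0.3, 0.9, 1.5, 2.1, 2.7.
v(0.3) = 5.593, v(0.9) = 7.051, v(1.5) = 5.125, v(2.1) = -1.481, v(2.7) = -14.063.
Sum = Δs · [v(0.3) + v(0.9) + v(1.5) + v(2.1) + v(2.7)].
Sum = 1.335.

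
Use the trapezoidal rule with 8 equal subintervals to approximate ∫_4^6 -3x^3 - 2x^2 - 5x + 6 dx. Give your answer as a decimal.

Δx = (6 − 4)/8 = 0.25.
f(4) = -238, f(4.25) = -281.671875, f(4.5) = -330.375, f(4.75) = -384.390625, f(5) = -444, f(5.25) = -509.484375, f(5.5) = -581.125, f(5.75) = -659.203125, f(6) = -744.
T_8 = (Δx/2)·[f(x_0) + 2f(x_1) + ... + 2f(x_{7}) + f(x_8)].
Sum = -920.3125.

-920.3125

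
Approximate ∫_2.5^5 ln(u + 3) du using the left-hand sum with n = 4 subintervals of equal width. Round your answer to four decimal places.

4.6405

Δu = (5 − 2.5)/4 = 0.625.
Left endpoints: 2.5, 3.125, 3.75, 4.375.
f(2.5) ≈ 1.7047, f(3.125) ≈ 1.8124, f(3.75) ≈ 1.9095, f(4.375) ≈ 1.9981.
Sum = Δu · [f(2.5) + f(3.125) + f(3.75) + f(4.375)].
Sum ≈ 4.6405.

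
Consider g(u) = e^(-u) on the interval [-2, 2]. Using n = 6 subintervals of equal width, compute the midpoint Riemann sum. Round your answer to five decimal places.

Δu = (2 − (-2))/6 = 2/3.
Midpoints: -5/3, -1, -1/3, 1/3, 1, 5/3.
g(-5/3) ≈ 5.29449, g(-1) ≈ 2.71828, g(-1/3) ≈ 1.39561, g(1/3) ≈ 0.71653, g(1) ≈ 0.36788, g(5/3) ≈ 0.18888.
Sum = Δu · [g(-5/3) + g(-1) + g(-1/3) + ...].
Sum ≈ 7.12111.

7.12111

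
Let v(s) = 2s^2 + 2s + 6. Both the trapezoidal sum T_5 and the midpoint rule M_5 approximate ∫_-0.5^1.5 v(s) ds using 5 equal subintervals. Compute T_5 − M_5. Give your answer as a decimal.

T_5 = 16.44.
M_5 = 16.28.
T_5 − M_5 = 0.16.

0.16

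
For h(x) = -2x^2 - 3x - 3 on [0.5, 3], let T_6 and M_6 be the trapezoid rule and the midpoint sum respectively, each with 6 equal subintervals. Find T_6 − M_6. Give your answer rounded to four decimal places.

T_6 ≈ -38.686343.
M_6 ≈ -38.469329.
T_6 − M_6 ≈ -0.2170.

-0.2170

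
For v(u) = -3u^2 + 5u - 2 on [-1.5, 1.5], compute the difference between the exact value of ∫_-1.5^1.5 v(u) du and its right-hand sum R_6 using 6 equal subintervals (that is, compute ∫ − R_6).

Exact integral: ∫_-1.5^1.5 v(u) du = -12.75.
R_6 = -9.375.
Error = -12.75 − (-9.375) = -3.375.

-3.375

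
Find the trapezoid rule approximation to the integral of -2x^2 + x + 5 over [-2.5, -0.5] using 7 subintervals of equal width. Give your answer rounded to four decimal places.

Δx = (-0.5 − (-2.5))/7 = 2/7.
f(-2.5) = -10, f(-31/14) = -344/49, f(-27/14) = -214/49, f(-23/14) = -100/49, f(-19/14) = -2/49, f(-15/14) = 80/49, f(-11/14) = 146/49, f(-0.5) = 4.
T_7 = (Δx/2)·[f(x_0) + 2f(x_1) + ... + 2f(x_{6}) + f(x_7)].
Sum ≈ -3.3878.

-3.3878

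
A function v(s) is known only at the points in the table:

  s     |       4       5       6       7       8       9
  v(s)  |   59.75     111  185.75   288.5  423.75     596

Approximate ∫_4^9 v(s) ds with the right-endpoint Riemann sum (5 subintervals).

1605

Δs = 1.
Sum = 1·[111 + 185.75 + 288.5 + 423.75 + 596] = 1605.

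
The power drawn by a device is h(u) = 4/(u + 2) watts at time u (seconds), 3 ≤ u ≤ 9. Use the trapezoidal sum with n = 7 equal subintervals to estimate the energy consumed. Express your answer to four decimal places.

Δu = (9 − 3)/7 = 6/7.
h(3) = 0.8, h(27/7) = 28/41, h(33/7) = 28/47, h(39/7) = 28/53, h(45/7) = 28/59, h(51/7) = 28/65, h(57/7) = 28/71, h(9) = 4/11.
T_7 = (Δu/2)·[h(u_0) + 2h(u_1) + ... + 2h(u_{6}) + h(u_7)].
Sum ≈ 3.1616.

3.1616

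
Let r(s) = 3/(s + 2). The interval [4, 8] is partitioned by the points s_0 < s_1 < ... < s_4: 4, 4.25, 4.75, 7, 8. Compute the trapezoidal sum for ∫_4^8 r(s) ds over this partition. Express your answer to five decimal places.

1.54528

Subinterval widths: 0.25, 0.5, 2.25, 1.
r(4) = 0.5, r(4.25) = 0.48, r(4.75) = 4/9, r(7) = 1/3, r(8) = 0.3.
On each subinterval the trapezoid contributes (Δs_i/2)·[r(s_{i-1}) + r(s_i)].
Sum ≈ 1.54528.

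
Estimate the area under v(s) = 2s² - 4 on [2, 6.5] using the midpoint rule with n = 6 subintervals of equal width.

159.328125

Δs = (6.5 − 2)/6 = 0.75.
Midpoints: 2.375, 3.125, 3.875, 4.625, 5.375, 6.125.
v(2.375) = 7.28125, v(3.125) = 15.53125, v(3.875) = 26.03125, v(4.625) = 38.78125, v(5.375) = 53.78125, v(6.125) = 71.03125.
Sum = Δs · [v(2.375) + v(3.125) + v(3.875) + ...].
Sum = 159.328125.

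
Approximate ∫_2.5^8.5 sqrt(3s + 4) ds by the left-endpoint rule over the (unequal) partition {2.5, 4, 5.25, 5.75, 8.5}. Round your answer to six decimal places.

Subinterval widths: 1.5, 1.25, 0.5, 2.75.
Left endpoints: 2.5, 4, 5.25, 5.75.
f(2.5) ≈ 3.391165, f(4) ≈ 4.000000, f(5.25) ≈ 4.444097, f(5.75) ≈ 4.609772.
Sum = Σ Δs_i · f(s_i).
Sum ≈ 24.985670.

24.985670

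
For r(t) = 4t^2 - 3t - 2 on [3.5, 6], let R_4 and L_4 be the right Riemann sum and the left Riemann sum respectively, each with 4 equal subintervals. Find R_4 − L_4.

54.6875

R_4 = 218.203125.
L_4 = 163.515625.
R_4 − L_4 = 54.6875.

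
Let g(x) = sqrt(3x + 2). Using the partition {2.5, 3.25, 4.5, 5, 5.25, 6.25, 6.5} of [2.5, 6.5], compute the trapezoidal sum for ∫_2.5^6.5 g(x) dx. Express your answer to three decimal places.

15.634

Subinterval widths: 0.75, 1.25, 0.5, 0.25, 1, 0.25.
g(2.5) ≈ 3.082, g(3.25) ≈ 3.428, g(4.5) ≈ 3.937, g(5) ≈ 4.123, g(5.25) ≈ 4.213, g(6.25) ≈ 4.555, g(6.5) ≈ 4.637.
On each subinterval the trapezoid contributes (Δx_i/2)·[g(x_{i-1}) + g(x_i)].
Sum ≈ 15.634.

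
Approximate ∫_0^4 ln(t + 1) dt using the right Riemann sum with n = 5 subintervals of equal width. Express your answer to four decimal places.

Δt = (4 − 0)/5 = 0.8.
Right endpoints: 0.8, 1.6, 2.4, 3.2, 4.
f(0.8) ≈ 0.5878, f(1.6) ≈ 0.9555, f(2.4) ≈ 1.2238, f(3.2) ≈ 1.4351, f(4) ≈ 1.6094.
Sum = Δt · [f(0.8) + f(1.6) + f(2.4) + f(3.2) + f(4)].
Sum ≈ 4.6493.

4.6493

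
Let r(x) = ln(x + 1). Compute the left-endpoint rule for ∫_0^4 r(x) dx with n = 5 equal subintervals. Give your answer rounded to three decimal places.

3.362

Δx = (4 − 0)/5 = 0.8.
Left endpoints: 0, 0.8, 1.6, 2.4, 3.2.
r(0) ≈ 0.000, r(0.8) ≈ 0.588, r(1.6) ≈ 0.956, r(2.4) ≈ 1.224, r(3.2) ≈ 1.435.
Sum = Δx · [r(0) + r(0.8) + r(1.6) + r(2.4) + r(3.2)].
Sum ≈ 3.362.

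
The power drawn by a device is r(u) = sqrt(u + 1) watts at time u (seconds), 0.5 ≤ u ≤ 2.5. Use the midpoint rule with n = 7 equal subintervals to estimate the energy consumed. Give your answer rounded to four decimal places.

Δu = (2.5 − 0.5)/7 = 2/7.
Midpoints: 9/14, 13/14, 17/14, 1.5, 25/14, 29/14, 33/14.
r(9/14) ≈ 1.2817, r(13/14) ≈ 1.3887, r(17/14) ≈ 1.4880, r(1.5) ≈ 1.5811, r(25/14) ≈ 1.6690, r(29/14) ≈ 1.7525, r(33/14) ≈ 1.8323.
Sum = Δu · [r(9/14) + r(13/14) + r(17/14) + ...].
Sum ≈ 3.1410.

3.1410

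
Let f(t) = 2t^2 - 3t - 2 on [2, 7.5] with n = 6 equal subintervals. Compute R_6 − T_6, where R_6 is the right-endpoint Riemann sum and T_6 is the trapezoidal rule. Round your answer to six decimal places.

40.333333

R_6 ≈ 228.41550926.
T_6 ≈ 188.08217593.
R_6 − T_6 ≈ 40.333333.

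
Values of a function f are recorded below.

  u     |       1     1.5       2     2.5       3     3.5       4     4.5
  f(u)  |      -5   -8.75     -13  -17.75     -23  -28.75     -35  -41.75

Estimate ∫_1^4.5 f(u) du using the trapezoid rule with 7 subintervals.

Δu = 0.5.
T_7 = (0.5/2)·[(-5) + 2·(-8.75) + 2·(-13) + 2·(-17.75) + 2·(-23) + 2·(-28.75) + 2·(-35) + (-41.75)] = -74.8125.

-74.8125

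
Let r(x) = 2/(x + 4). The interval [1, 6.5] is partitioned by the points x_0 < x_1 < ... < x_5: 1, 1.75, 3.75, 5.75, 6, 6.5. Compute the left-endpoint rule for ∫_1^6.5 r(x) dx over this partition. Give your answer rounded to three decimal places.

1.663

Subinterval widths: 0.75, 2, 2, 0.25, 0.5.
Left endpoints: 1, 1.75, 3.75, 5.75, 6.
r(1) = 0.4, r(1.75) = 8/23, r(3.75) = 8/31, r(5.75) = 8/39, r(6) = 0.2.
Sum = Σ Δx_i · r(x_i).
Sum ≈ 1.663.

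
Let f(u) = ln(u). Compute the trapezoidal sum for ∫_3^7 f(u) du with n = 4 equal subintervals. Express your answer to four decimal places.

Δu = (7 − 3)/4 = 1.
f(3) ≈ 1.0986, f(4) ≈ 1.3863, f(5) ≈ 1.6094, f(6) ≈ 1.7918, f(7) ≈ 1.9459.
T_4 = (Δu/2)·[f(u_0) + 2f(u_1) + 2f(u_2) + 2f(u_3) + f(u_4)].
Sum ≈ 6.3098.

6.3098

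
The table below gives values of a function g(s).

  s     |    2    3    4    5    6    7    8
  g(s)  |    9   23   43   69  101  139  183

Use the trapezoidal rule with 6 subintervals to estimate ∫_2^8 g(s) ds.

471

Δs = 1.
T_6 = (1/2)·[9 + 2·23 + 2·43 + 2·69 + 2·101 + 2·139 + 183] = 471.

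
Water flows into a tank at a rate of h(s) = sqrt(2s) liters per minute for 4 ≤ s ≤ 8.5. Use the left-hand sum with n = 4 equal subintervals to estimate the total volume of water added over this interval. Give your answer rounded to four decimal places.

15.0819

Δs = (8.5 − 4)/4 = 1.125.
Left endpoints: 4, 5.125, 6.25, 7.375.
h(4) ≈ 2.8284, h(5.125) ≈ 3.2016, h(6.25) ≈ 3.5355, h(7.375) ≈ 3.8406.
Sum = Δs · [h(4) + h(5.125) + h(6.25) + h(7.375)].
Sum ≈ 15.0819.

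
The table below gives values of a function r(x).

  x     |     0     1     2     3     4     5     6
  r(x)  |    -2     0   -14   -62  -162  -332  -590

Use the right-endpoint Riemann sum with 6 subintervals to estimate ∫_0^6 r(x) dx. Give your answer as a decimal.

-1160

Δx = 1.
Sum = 1·[0 + (-14) + (-62) + (-162) + (-332) + (-590)] = -1160.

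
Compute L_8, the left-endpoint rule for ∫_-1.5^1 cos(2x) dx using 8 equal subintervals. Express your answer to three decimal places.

Δx = (1 − (-1.5))/8 = 0.3125.
Left endpoints: -1.5, -1.1875, -0.875, -0.5625, -0.25, 0.0625, 0.375, 0.6875.
f(-1.5) ≈ -0.990, f(-1.1875) ≈ -0.720, f(-0.875) ≈ -0.178, f(-0.5625) ≈ 0.431, f(-0.25) ≈ 0.878, f(0.0625) ≈ 0.992, f(0.375) ≈ 0.732, f(0.6875) ≈ 0.195.
Sum = Δx · [f(-1.5) + f(-1.1875) + f(-0.875) + ...].
Sum ≈ 0.418.

0.418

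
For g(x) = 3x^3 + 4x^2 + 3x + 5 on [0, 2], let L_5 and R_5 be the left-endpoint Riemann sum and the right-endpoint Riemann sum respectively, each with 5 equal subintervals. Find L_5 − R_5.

L_5 = 30.16.
R_5 = 48.56.
L_5 − R_5 = -18.4.

-18.4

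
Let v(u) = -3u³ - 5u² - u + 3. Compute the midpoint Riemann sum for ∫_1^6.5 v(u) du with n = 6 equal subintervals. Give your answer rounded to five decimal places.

Δu = (6.5 − 1)/6 = 11/12.
Midpoints: 35/24, 2.375, 79/24, 101/24, 5.125, 145/24.
v(35/24) = -9419/512, v(2.375) = -34697/512, v(79/24) = -744023/4608, v(101/24) = -481303/1536, v(5.125) = -275091/512, v(145/24) = -3903641/4608.
Sum = Δu · [v(35/24) + v(2.375) + v(79/24) + ...].
Sum ≈ -1783.28986.

-1783.28986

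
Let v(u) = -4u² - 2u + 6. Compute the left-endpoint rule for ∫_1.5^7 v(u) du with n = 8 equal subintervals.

-400.25390625

Δu = (7 − 1.5)/8 = 0.6875.
Left endpoints: 1.5, 2.1875, 2.875, 3.5625, 4.25, 4.9375, 5.625, 6.3125.
v(1.5) = -6, v(2.1875) = -17.515625, v(2.875) = -32.8125, v(3.5625) = -51.890625, v(4.25) = -74.75, v(4.9375) = -101.390625, v(5.625) = -131.8125, v(6.3125) = -166.015625.
Sum = Δu · [v(1.5) + v(2.1875) + v(2.875) + ...].
Sum = -400.25390625.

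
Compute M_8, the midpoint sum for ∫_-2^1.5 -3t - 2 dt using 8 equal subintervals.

-4.375

Δt = (1.5 − (-2))/8 = 0.4375.
Midpoints: -1.78125, -1.34375, -0.90625, -0.46875, -0.03125, 0.40625, 0.84375, 1.28125.
f(-1.78125) = 3.34375, f(-1.34375) = 2.03125, f(-0.90625) = 0.71875, f(-0.46875) = -0.59375, f(-0.03125) = -1.90625, f(0.40625) = -3.21875, f(0.84375) = -4.53125, f(1.28125) = -5.84375.
Sum = Δt · [f(-1.78125) + f(-1.34375) + f(-0.90625) + ...].
Sum = -4.375.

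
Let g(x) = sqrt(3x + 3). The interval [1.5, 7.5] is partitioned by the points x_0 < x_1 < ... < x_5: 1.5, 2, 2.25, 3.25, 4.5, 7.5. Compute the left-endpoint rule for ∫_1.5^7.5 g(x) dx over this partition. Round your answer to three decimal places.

Subinterval widths: 0.5, 0.25, 1, 1.25, 3.
Left endpoints: 1.5, 2, 2.25, 3.25, 4.5.
g(1.5) ≈ 2.739, g(2) ≈ 3.000, g(2.25) ≈ 3.122, g(3.25) ≈ 3.571, g(4.5) ≈ 4.062.
Sum = Σ Δx_i · g(x_i).
Sum ≈ 21.891.

21.891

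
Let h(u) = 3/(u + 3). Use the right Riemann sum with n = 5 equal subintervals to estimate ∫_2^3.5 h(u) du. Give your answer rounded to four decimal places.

0.7667

Δu = (3.5 − 2)/5 = 0.3.
Right endpoints: 2.3, 2.6, 2.9, 3.2, 3.5.
h(2.3) = 30/53, h(2.6) = 15/28, h(2.9) = 30/59, h(3.2) = 15/31, h(3.5) = 6/13.
Sum = Δu · [h(2.3) + h(2.6) + h(2.9) + h(3.2) + h(3.5)].
Sum ≈ 0.7667.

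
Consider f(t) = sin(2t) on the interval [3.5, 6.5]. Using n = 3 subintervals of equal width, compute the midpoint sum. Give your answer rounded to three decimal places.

Δt = (6.5 − 3.5)/3 = 1.
Midpoints: 4, 5, 6.
f(4) ≈ 0.989, f(5) ≈ -0.544, f(6) ≈ -0.537.
Sum = Δt · [f(4) + f(5) + f(6)].
Sum ≈ -0.091.

-0.091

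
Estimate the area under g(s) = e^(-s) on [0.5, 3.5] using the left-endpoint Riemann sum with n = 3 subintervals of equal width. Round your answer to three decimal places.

0.912

Δs = (3.5 − 0.5)/3 = 1.
Left endpoints: 0.5, 1.5, 2.5.
g(0.5) ≈ 0.607, g(1.5) ≈ 0.223, g(2.5) ≈ 0.082.
Sum = Δs · [g(0.5) + g(1.5) + g(2.5)].
Sum ≈ 0.912.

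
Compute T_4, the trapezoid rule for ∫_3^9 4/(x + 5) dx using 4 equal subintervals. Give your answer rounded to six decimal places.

Δx = (9 − 3)/4 = 1.5.
f(3) = 0.5, f(4.5) = 8/19, f(6) = 4/11, f(7.5) = 0.32, f(9) = 2/7.
T_4 = (Δx/2)·[f(x_0) + 2f(x_1) + 2f(x_2) + 2f(x_3) + f(x_4)].
Sum ≈ 2.246319.

2.246319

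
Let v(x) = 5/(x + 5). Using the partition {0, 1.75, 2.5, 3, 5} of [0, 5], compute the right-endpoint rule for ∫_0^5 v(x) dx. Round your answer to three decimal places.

Subinterval widths: 1.75, 0.75, 0.5, 2.
Right endpoints: 1.75, 2.5, 3, 5.
v(1.75) = 20/27, v(2.5) = 2/3, v(3) = 0.625, v(5) = 0.5.
Sum = Σ Δx_i · v(x_i).
Sum ≈ 3.109.

3.109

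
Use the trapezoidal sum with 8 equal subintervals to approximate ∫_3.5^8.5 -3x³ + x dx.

Δx = (8.5 − 3.5)/8 = 0.625.
f(3.5) = -125.125, f(4.125) = -105699/512, f(4.75) = -316.765625, f(5.375) = -235769/512, f(6) = -642, f(6.625) = -443239/512, f(7.25) = -1135.984375, f(7.875) = -746109/512, f(8.5) = -1833.875.
T_8 = (Δx/2)·[f(x_0) + 2f(x_1) + ... + 2f(x_{7}) + f(x_8)].
Sum = -3790.078125.

-3790.078125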